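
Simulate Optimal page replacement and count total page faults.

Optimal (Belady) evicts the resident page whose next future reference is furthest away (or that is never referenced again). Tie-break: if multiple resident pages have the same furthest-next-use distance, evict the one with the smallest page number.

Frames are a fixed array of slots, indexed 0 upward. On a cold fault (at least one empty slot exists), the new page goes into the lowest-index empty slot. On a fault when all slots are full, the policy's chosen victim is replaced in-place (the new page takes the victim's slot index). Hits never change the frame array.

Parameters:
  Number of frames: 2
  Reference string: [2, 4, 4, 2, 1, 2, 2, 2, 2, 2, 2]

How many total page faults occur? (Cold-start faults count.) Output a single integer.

Step 0: ref 2 → FAULT, frames=[2,-]
Step 1: ref 4 → FAULT, frames=[2,4]
Step 2: ref 4 → HIT, frames=[2,4]
Step 3: ref 2 → HIT, frames=[2,4]
Step 4: ref 1 → FAULT (evict 4), frames=[2,1]
Step 5: ref 2 → HIT, frames=[2,1]
Step 6: ref 2 → HIT, frames=[2,1]
Step 7: ref 2 → HIT, frames=[2,1]
Step 8: ref 2 → HIT, frames=[2,1]
Step 9: ref 2 → HIT, frames=[2,1]
Step 10: ref 2 → HIT, frames=[2,1]
Total faults: 3

Answer: 3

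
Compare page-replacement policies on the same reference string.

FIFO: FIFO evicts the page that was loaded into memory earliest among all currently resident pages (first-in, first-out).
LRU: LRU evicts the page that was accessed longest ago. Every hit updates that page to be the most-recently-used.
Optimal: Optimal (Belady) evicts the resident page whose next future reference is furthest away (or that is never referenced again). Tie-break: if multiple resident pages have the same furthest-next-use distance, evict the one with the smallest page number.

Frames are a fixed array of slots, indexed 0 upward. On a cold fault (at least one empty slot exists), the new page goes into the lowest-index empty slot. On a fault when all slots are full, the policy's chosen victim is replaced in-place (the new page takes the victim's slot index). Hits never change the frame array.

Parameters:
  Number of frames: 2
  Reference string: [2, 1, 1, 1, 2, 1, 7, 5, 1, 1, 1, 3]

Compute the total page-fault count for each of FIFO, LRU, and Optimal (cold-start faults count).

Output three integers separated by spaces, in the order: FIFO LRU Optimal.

--- FIFO ---
  step 0: ref 2 -> FAULT, frames=[2,-] (faults so far: 1)
  step 1: ref 1 -> FAULT, frames=[2,1] (faults so far: 2)
  step 2: ref 1 -> HIT, frames=[2,1] (faults so far: 2)
  step 3: ref 1 -> HIT, frames=[2,1] (faults so far: 2)
  step 4: ref 2 -> HIT, frames=[2,1] (faults so far: 2)
  step 5: ref 1 -> HIT, frames=[2,1] (faults so far: 2)
  step 6: ref 7 -> FAULT, evict 2, frames=[7,1] (faults so far: 3)
  step 7: ref 5 -> FAULT, evict 1, frames=[7,5] (faults so far: 4)
  step 8: ref 1 -> FAULT, evict 7, frames=[1,5] (faults so far: 5)
  step 9: ref 1 -> HIT, frames=[1,5] (faults so far: 5)
  step 10: ref 1 -> HIT, frames=[1,5] (faults so far: 5)
  step 11: ref 3 -> FAULT, evict 5, frames=[1,3] (faults so far: 6)
  FIFO total faults: 6
--- LRU ---
  step 0: ref 2 -> FAULT, frames=[2,-] (faults so far: 1)
  step 1: ref 1 -> FAULT, frames=[2,1] (faults so far: 2)
  step 2: ref 1 -> HIT, frames=[2,1] (faults so far: 2)
  step 3: ref 1 -> HIT, frames=[2,1] (faults so far: 2)
  step 4: ref 2 -> HIT, frames=[2,1] (faults so far: 2)
  step 5: ref 1 -> HIT, frames=[2,1] (faults so far: 2)
  step 6: ref 7 -> FAULT, evict 2, frames=[7,1] (faults so far: 3)
  step 7: ref 5 -> FAULT, evict 1, frames=[7,5] (faults so far: 4)
  step 8: ref 1 -> FAULT, evict 7, frames=[1,5] (faults so far: 5)
  step 9: ref 1 -> HIT, frames=[1,5] (faults so far: 5)
  step 10: ref 1 -> HIT, frames=[1,5] (faults so far: 5)
  step 11: ref 3 -> FAULT, evict 5, frames=[1,3] (faults so far: 6)
  LRU total faults: 6
--- Optimal ---
  step 0: ref 2 -> FAULT, frames=[2,-] (faults so far: 1)
  step 1: ref 1 -> FAULT, frames=[2,1] (faults so far: 2)
  step 2: ref 1 -> HIT, frames=[2,1] (faults so far: 2)
  step 3: ref 1 -> HIT, frames=[2,1] (faults so far: 2)
  step 4: ref 2 -> HIT, frames=[2,1] (faults so far: 2)
  step 5: ref 1 -> HIT, frames=[2,1] (faults so far: 2)
  step 6: ref 7 -> FAULT, evict 2, frames=[7,1] (faults so far: 3)
  step 7: ref 5 -> FAULT, evict 7, frames=[5,1] (faults so far: 4)
  step 8: ref 1 -> HIT, frames=[5,1] (faults so far: 4)
  step 9: ref 1 -> HIT, frames=[5,1] (faults so far: 4)
  step 10: ref 1 -> HIT, frames=[5,1] (faults so far: 4)
  step 11: ref 3 -> FAULT, evict 1, frames=[5,3] (faults so far: 5)
  Optimal total faults: 5

Answer: 6 6 5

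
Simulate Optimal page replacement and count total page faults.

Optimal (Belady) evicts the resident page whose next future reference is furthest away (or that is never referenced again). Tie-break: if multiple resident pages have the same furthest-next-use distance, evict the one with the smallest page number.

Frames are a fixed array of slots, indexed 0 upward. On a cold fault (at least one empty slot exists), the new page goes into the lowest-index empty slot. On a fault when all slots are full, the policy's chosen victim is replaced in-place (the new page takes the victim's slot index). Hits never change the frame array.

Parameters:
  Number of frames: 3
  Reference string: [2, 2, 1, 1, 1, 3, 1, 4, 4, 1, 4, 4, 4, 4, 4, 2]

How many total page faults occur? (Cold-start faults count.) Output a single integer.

Step 0: ref 2 → FAULT, frames=[2,-,-]
Step 1: ref 2 → HIT, frames=[2,-,-]
Step 2: ref 1 → FAULT, frames=[2,1,-]
Step 3: ref 1 → HIT, frames=[2,1,-]
Step 4: ref 1 → HIT, frames=[2,1,-]
Step 5: ref 3 → FAULT, frames=[2,1,3]
Step 6: ref 1 → HIT, frames=[2,1,3]
Step 7: ref 4 → FAULT (evict 3), frames=[2,1,4]
Step 8: ref 4 → HIT, frames=[2,1,4]
Step 9: ref 1 → HIT, frames=[2,1,4]
Step 10: ref 4 → HIT, frames=[2,1,4]
Step 11: ref 4 → HIT, frames=[2,1,4]
Step 12: ref 4 → HIT, frames=[2,1,4]
Step 13: ref 4 → HIT, frames=[2,1,4]
Step 14: ref 4 → HIT, frames=[2,1,4]
Step 15: ref 2 → HIT, frames=[2,1,4]
Total faults: 4

Answer: 4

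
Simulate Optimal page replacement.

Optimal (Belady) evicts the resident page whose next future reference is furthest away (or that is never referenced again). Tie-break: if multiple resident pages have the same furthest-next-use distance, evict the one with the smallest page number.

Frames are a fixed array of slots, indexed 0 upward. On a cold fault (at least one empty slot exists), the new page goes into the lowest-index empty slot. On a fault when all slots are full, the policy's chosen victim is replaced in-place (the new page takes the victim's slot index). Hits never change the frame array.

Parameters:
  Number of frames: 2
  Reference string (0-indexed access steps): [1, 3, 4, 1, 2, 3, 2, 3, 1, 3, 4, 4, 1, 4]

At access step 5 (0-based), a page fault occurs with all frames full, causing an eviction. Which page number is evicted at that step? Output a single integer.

Answer: 1

Derivation:
Step 0: ref 1 -> FAULT, frames=[1,-]
Step 1: ref 3 -> FAULT, frames=[1,3]
Step 2: ref 4 -> FAULT, evict 3, frames=[1,4]
Step 3: ref 1 -> HIT, frames=[1,4]
Step 4: ref 2 -> FAULT, evict 4, frames=[1,2]
Step 5: ref 3 -> FAULT, evict 1, frames=[3,2]
At step 5: evicted page 1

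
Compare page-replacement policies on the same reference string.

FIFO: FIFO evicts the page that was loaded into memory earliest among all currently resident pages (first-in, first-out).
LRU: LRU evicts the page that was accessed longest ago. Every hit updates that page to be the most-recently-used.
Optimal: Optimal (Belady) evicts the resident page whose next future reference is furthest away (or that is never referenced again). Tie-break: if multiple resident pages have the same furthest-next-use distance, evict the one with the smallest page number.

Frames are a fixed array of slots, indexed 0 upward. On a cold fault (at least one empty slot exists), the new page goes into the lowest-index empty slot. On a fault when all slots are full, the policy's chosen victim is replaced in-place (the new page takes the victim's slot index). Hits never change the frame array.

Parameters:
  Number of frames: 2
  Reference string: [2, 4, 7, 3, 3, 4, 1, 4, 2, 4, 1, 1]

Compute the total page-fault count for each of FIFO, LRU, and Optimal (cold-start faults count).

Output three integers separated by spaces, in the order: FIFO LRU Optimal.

Answer: 9 8 7

Derivation:
--- FIFO ---
  step 0: ref 2 -> FAULT, frames=[2,-] (faults so far: 1)
  step 1: ref 4 -> FAULT, frames=[2,4] (faults so far: 2)
  step 2: ref 7 -> FAULT, evict 2, frames=[7,4] (faults so far: 3)
  step 3: ref 3 -> FAULT, evict 4, frames=[7,3] (faults so far: 4)
  step 4: ref 3 -> HIT, frames=[7,3] (faults so far: 4)
  step 5: ref 4 -> FAULT, evict 7, frames=[4,3] (faults so far: 5)
  step 6: ref 1 -> FAULT, evict 3, frames=[4,1] (faults so far: 6)
  step 7: ref 4 -> HIT, frames=[4,1] (faults so far: 6)
  step 8: ref 2 -> FAULT, evict 4, frames=[2,1] (faults so far: 7)
  step 9: ref 4 -> FAULT, evict 1, frames=[2,4] (faults so far: 8)
  step 10: ref 1 -> FAULT, evict 2, frames=[1,4] (faults so far: 9)
  step 11: ref 1 -> HIT, frames=[1,4] (faults so far: 9)
  FIFO total faults: 9
--- LRU ---
  step 0: ref 2 -> FAULT, frames=[2,-] (faults so far: 1)
  step 1: ref 4 -> FAULT, frames=[2,4] (faults so far: 2)
  step 2: ref 7 -> FAULT, evict 2, frames=[7,4] (faults so far: 3)
  step 3: ref 3 -> FAULT, evict 4, frames=[7,3] (faults so far: 4)
  step 4: ref 3 -> HIT, frames=[7,3] (faults so far: 4)
  step 5: ref 4 -> FAULT, evict 7, frames=[4,3] (faults so far: 5)
  step 6: ref 1 -> FAULT, evict 3, frames=[4,1] (faults so far: 6)
  step 7: ref 4 -> HIT, frames=[4,1] (faults so far: 6)
  step 8: ref 2 -> FAULT, evict 1, frames=[4,2] (faults so far: 7)
  step 9: ref 4 -> HIT, frames=[4,2] (faults so far: 7)
  step 10: ref 1 -> FAULT, evict 2, frames=[4,1] (faults so far: 8)
  step 11: ref 1 -> HIT, frames=[4,1] (faults so far: 8)
  LRU total faults: 8
--- Optimal ---
  step 0: ref 2 -> FAULT, frames=[2,-] (faults so far: 1)
  step 1: ref 4 -> FAULT, frames=[2,4] (faults so far: 2)
  step 2: ref 7 -> FAULT, evict 2, frames=[7,4] (faults so far: 3)
  step 3: ref 3 -> FAULT, evict 7, frames=[3,4] (faults so far: 4)
  step 4: ref 3 -> HIT, frames=[3,4] (faults so far: 4)
  step 5: ref 4 -> HIT, frames=[3,4] (faults so far: 4)
  step 6: ref 1 -> FAULT, evict 3, frames=[1,4] (faults so far: 5)
  step 7: ref 4 -> HIT, frames=[1,4] (faults so far: 5)
  step 8: ref 2 -> FAULT, evict 1, frames=[2,4] (faults so far: 6)
  step 9: ref 4 -> HIT, frames=[2,4] (faults so far: 6)
  step 10: ref 1 -> FAULT, evict 2, frames=[1,4] (faults so far: 7)
  step 11: ref 1 -> HIT, frames=[1,4] (faults so far: 7)
  Optimal total faults: 7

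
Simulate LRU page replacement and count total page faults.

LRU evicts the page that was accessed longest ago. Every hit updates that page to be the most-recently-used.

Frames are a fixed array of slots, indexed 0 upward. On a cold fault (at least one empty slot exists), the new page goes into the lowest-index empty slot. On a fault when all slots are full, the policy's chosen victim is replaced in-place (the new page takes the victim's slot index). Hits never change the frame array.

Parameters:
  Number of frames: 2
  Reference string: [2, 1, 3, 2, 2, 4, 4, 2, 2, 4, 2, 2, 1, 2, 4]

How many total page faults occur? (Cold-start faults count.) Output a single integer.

Step 0: ref 2 → FAULT, frames=[2,-]
Step 1: ref 1 → FAULT, frames=[2,1]
Step 2: ref 3 → FAULT (evict 2), frames=[3,1]
Step 3: ref 2 → FAULT (evict 1), frames=[3,2]
Step 4: ref 2 → HIT, frames=[3,2]
Step 5: ref 4 → FAULT (evict 3), frames=[4,2]
Step 6: ref 4 → HIT, frames=[4,2]
Step 7: ref 2 → HIT, frames=[4,2]
Step 8: ref 2 → HIT, frames=[4,2]
Step 9: ref 4 → HIT, frames=[4,2]
Step 10: ref 2 → HIT, frames=[4,2]
Step 11: ref 2 → HIT, frames=[4,2]
Step 12: ref 1 → FAULT (evict 4), frames=[1,2]
Step 13: ref 2 → HIT, frames=[1,2]
Step 14: ref 4 → FAULT (evict 1), frames=[4,2]
Total faults: 7

Answer: 7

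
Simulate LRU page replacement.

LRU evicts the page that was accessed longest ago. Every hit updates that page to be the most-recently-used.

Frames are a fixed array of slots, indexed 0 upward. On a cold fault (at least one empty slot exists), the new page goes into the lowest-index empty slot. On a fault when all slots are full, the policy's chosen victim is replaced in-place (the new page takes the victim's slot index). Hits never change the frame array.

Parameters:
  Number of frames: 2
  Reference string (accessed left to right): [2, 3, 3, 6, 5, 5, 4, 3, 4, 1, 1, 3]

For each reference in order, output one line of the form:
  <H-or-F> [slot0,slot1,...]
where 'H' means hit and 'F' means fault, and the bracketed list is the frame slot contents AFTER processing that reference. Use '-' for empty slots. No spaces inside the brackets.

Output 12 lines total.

F [2,-]
F [2,3]
H [2,3]
F [6,3]
F [6,5]
H [6,5]
F [4,5]
F [4,3]
H [4,3]
F [4,1]
H [4,1]
F [3,1]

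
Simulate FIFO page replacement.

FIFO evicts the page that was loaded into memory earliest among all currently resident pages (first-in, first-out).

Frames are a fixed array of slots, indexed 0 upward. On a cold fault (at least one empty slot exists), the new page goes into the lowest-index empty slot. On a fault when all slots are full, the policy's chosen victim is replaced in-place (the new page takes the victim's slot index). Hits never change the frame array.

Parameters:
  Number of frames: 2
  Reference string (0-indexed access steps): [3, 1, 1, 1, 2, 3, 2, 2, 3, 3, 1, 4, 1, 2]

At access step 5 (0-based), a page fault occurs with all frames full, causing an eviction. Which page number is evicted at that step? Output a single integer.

Answer: 1

Derivation:
Step 0: ref 3 -> FAULT, frames=[3,-]
Step 1: ref 1 -> FAULT, frames=[3,1]
Step 2: ref 1 -> HIT, frames=[3,1]
Step 3: ref 1 -> HIT, frames=[3,1]
Step 4: ref 2 -> FAULT, evict 3, frames=[2,1]
Step 5: ref 3 -> FAULT, evict 1, frames=[2,3]
At step 5: evicted page 1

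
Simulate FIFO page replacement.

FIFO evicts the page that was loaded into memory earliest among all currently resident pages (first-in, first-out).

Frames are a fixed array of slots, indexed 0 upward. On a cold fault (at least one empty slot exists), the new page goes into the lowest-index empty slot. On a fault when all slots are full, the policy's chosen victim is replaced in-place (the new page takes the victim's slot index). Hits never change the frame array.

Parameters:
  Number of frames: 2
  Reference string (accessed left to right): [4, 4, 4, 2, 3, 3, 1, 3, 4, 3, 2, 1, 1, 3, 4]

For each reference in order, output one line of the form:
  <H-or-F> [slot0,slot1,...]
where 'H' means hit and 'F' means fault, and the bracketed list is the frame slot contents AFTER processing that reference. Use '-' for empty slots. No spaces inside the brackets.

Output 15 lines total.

F [4,-]
H [4,-]
H [4,-]
F [4,2]
F [3,2]
H [3,2]
F [3,1]
H [3,1]
F [4,1]
F [4,3]
F [2,3]
F [2,1]
H [2,1]
F [3,1]
F [3,4]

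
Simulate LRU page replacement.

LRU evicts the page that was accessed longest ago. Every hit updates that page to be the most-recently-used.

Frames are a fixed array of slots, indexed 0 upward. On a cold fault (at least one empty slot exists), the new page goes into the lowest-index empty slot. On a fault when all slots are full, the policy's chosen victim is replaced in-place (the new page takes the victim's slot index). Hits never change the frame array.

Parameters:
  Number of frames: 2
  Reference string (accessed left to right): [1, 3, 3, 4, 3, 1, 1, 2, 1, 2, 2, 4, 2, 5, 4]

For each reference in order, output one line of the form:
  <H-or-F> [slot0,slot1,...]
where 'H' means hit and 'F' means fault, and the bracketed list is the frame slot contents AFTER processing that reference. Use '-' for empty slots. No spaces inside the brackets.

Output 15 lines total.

F [1,-]
F [1,3]
H [1,3]
F [4,3]
H [4,3]
F [1,3]
H [1,3]
F [1,2]
H [1,2]
H [1,2]
H [1,2]
F [4,2]
H [4,2]
F [5,2]
F [5,4]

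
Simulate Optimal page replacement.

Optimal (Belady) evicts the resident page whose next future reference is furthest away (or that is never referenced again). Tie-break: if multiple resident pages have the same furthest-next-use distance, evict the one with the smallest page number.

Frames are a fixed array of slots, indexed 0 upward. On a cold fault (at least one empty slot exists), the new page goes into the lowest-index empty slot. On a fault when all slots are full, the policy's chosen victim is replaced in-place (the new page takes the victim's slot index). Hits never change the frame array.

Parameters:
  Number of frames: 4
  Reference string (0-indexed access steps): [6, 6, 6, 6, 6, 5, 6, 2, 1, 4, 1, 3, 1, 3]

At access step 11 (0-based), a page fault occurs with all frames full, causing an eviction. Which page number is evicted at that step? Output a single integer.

Answer: 4

Derivation:
Step 0: ref 6 -> FAULT, frames=[6,-,-,-]
Step 1: ref 6 -> HIT, frames=[6,-,-,-]
Step 2: ref 6 -> HIT, frames=[6,-,-,-]
Step 3: ref 6 -> HIT, frames=[6,-,-,-]
Step 4: ref 6 -> HIT, frames=[6,-,-,-]
Step 5: ref 5 -> FAULT, frames=[6,5,-,-]
Step 6: ref 6 -> HIT, frames=[6,5,-,-]
Step 7: ref 2 -> FAULT, frames=[6,5,2,-]
Step 8: ref 1 -> FAULT, frames=[6,5,2,1]
Step 9: ref 4 -> FAULT, evict 2, frames=[6,5,4,1]
Step 10: ref 1 -> HIT, frames=[6,5,4,1]
Step 11: ref 3 -> FAULT, evict 4, frames=[6,5,3,1]
At step 11: evicted page 4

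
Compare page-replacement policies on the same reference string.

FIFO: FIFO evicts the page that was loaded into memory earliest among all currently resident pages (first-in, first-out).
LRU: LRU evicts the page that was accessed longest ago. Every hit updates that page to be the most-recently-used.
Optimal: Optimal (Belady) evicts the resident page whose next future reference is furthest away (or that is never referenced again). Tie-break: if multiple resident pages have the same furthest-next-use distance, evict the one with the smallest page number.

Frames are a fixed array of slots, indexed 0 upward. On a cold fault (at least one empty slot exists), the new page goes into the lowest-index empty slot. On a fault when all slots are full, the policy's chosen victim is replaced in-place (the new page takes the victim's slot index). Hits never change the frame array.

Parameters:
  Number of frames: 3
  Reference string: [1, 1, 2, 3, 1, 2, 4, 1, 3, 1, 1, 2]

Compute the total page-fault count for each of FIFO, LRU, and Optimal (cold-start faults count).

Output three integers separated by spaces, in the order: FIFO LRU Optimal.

--- FIFO ---
  step 0: ref 1 -> FAULT, frames=[1,-,-] (faults so far: 1)
  step 1: ref 1 -> HIT, frames=[1,-,-] (faults so far: 1)
  step 2: ref 2 -> FAULT, frames=[1,2,-] (faults so far: 2)
  step 3: ref 3 -> FAULT, frames=[1,2,3] (faults so far: 3)
  step 4: ref 1 -> HIT, frames=[1,2,3] (faults so far: 3)
  step 5: ref 2 -> HIT, frames=[1,2,3] (faults so far: 3)
  step 6: ref 4 -> FAULT, evict 1, frames=[4,2,3] (faults so far: 4)
  step 7: ref 1 -> FAULT, evict 2, frames=[4,1,3] (faults so far: 5)
  step 8: ref 3 -> HIT, frames=[4,1,3] (faults so far: 5)
  step 9: ref 1 -> HIT, frames=[4,1,3] (faults so far: 5)
  step 10: ref 1 -> HIT, frames=[4,1,3] (faults so far: 5)
  step 11: ref 2 -> FAULT, evict 3, frames=[4,1,2] (faults so far: 6)
  FIFO total faults: 6
--- LRU ---
  step 0: ref 1 -> FAULT, frames=[1,-,-] (faults so far: 1)
  step 1: ref 1 -> HIT, frames=[1,-,-] (faults so far: 1)
  step 2: ref 2 -> FAULT, frames=[1,2,-] (faults so far: 2)
  step 3: ref 3 -> FAULT, frames=[1,2,3] (faults so far: 3)
  step 4: ref 1 -> HIT, frames=[1,2,3] (faults so far: 3)
  step 5: ref 2 -> HIT, frames=[1,2,3] (faults so far: 3)
  step 6: ref 4 -> FAULT, evict 3, frames=[1,2,4] (faults so far: 4)
  step 7: ref 1 -> HIT, frames=[1,2,4] (faults so far: 4)
  step 8: ref 3 -> FAULT, evict 2, frames=[1,3,4] (faults so far: 5)
  step 9: ref 1 -> HIT, frames=[1,3,4] (faults so far: 5)
  step 10: ref 1 -> HIT, frames=[1,3,4] (faults so far: 5)
  step 11: ref 2 -> FAULT, evict 4, frames=[1,3,2] (faults so far: 6)
  LRU total faults: 6
--- Optimal ---
  step 0: ref 1 -> FAULT, frames=[1,-,-] (faults so far: 1)
  step 1: ref 1 -> HIT, frames=[1,-,-] (faults so far: 1)
  step 2: ref 2 -> FAULT, frames=[1,2,-] (faults so far: 2)
  step 3: ref 3 -> FAULT, frames=[1,2,3] (faults so far: 3)
  step 4: ref 1 -> HIT, frames=[1,2,3] (faults so far: 3)
  step 5: ref 2 -> HIT, frames=[1,2,3] (faults so far: 3)
  step 6: ref 4 -> FAULT, evict 2, frames=[1,4,3] (faults so far: 4)
  step 7: ref 1 -> HIT, frames=[1,4,3] (faults so far: 4)
  step 8: ref 3 -> HIT, frames=[1,4,3] (faults so far: 4)
  step 9: ref 1 -> HIT, frames=[1,4,3] (faults so far: 4)
  step 10: ref 1 -> HIT, frames=[1,4,3] (faults so far: 4)
  step 11: ref 2 -> FAULT, evict 1, frames=[2,4,3] (faults so far: 5)
  Optimal total faults: 5

Answer: 6 6 5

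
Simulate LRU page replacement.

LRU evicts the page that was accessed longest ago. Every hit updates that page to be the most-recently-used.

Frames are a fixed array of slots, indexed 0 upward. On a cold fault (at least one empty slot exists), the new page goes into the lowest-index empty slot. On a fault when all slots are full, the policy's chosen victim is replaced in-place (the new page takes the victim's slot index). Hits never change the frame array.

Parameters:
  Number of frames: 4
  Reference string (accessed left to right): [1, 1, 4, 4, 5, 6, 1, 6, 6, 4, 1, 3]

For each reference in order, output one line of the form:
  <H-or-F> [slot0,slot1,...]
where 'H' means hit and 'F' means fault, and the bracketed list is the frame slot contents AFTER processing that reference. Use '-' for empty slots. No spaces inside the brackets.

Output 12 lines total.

F [1,-,-,-]
H [1,-,-,-]
F [1,4,-,-]
H [1,4,-,-]
F [1,4,5,-]
F [1,4,5,6]
H [1,4,5,6]
H [1,4,5,6]
H [1,4,5,6]
H [1,4,5,6]
H [1,4,5,6]
F [1,4,3,6]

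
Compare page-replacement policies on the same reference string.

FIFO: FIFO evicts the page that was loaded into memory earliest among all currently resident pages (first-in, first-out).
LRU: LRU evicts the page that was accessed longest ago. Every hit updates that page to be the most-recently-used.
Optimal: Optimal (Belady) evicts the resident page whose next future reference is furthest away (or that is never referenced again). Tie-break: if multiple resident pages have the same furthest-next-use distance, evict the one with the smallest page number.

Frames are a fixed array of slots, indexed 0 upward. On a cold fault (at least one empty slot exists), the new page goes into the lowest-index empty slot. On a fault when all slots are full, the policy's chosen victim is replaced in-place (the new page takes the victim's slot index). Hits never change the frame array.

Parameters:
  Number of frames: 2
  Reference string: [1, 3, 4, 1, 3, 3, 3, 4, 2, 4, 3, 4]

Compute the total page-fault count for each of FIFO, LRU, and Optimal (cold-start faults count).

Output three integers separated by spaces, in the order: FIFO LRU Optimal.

Answer: 9 8 6

Derivation:
--- FIFO ---
  step 0: ref 1 -> FAULT, frames=[1,-] (faults so far: 1)
  step 1: ref 3 -> FAULT, frames=[1,3] (faults so far: 2)
  step 2: ref 4 -> FAULT, evict 1, frames=[4,3] (faults so far: 3)
  step 3: ref 1 -> FAULT, evict 3, frames=[4,1] (faults so far: 4)
  step 4: ref 3 -> FAULT, evict 4, frames=[3,1] (faults so far: 5)
  step 5: ref 3 -> HIT, frames=[3,1] (faults so far: 5)
  step 6: ref 3 -> HIT, frames=[3,1] (faults so far: 5)
  step 7: ref 4 -> FAULT, evict 1, frames=[3,4] (faults so far: 6)
  step 8: ref 2 -> FAULT, evict 3, frames=[2,4] (faults so far: 7)
  step 9: ref 4 -> HIT, frames=[2,4] (faults so far: 7)
  step 10: ref 3 -> FAULT, evict 4, frames=[2,3] (faults so far: 8)
  step 11: ref 4 -> FAULT, evict 2, frames=[4,3] (faults so far: 9)
  FIFO total faults: 9
--- LRU ---
  step 0: ref 1 -> FAULT, frames=[1,-] (faults so far: 1)
  step 1: ref 3 -> FAULT, frames=[1,3] (faults so far: 2)
  step 2: ref 4 -> FAULT, evict 1, frames=[4,3] (faults so far: 3)
  step 3: ref 1 -> FAULT, evict 3, frames=[4,1] (faults so far: 4)
  step 4: ref 3 -> FAULT, evict 4, frames=[3,1] (faults so far: 5)
  step 5: ref 3 -> HIT, frames=[3,1] (faults so far: 5)
  step 6: ref 3 -> HIT, frames=[3,1] (faults so far: 5)
  step 7: ref 4 -> FAULT, evict 1, frames=[3,4] (faults so far: 6)
  step 8: ref 2 -> FAULT, evict 3, frames=[2,4] (faults so far: 7)
  step 9: ref 4 -> HIT, frames=[2,4] (faults so far: 7)
  step 10: ref 3 -> FAULT, evict 2, frames=[3,4] (faults so far: 8)
  step 11: ref 4 -> HIT, frames=[3,4] (faults so far: 8)
  LRU total faults: 8
--- Optimal ---
  step 0: ref 1 -> FAULT, frames=[1,-] (faults so far: 1)
  step 1: ref 3 -> FAULT, frames=[1,3] (faults so far: 2)
  step 2: ref 4 -> FAULT, evict 3, frames=[1,4] (faults so far: 3)
  step 3: ref 1 -> HIT, frames=[1,4] (faults so far: 3)
  step 4: ref 3 -> FAULT, evict 1, frames=[3,4] (faults so far: 4)
  step 5: ref 3 -> HIT, frames=[3,4] (faults so far: 4)
  step 6: ref 3 -> HIT, frames=[3,4] (faults so far: 4)
  step 7: ref 4 -> HIT, frames=[3,4] (faults so far: 4)
  step 8: ref 2 -> FAULT, evict 3, frames=[2,4] (faults so far: 5)
  step 9: ref 4 -> HIT, frames=[2,4] (faults so far: 5)
  step 10: ref 3 -> FAULT, evict 2, frames=[3,4] (faults so far: 6)
  step 11: ref 4 -> HIT, frames=[3,4] (faults so far: 6)
  Optimal total faults: 6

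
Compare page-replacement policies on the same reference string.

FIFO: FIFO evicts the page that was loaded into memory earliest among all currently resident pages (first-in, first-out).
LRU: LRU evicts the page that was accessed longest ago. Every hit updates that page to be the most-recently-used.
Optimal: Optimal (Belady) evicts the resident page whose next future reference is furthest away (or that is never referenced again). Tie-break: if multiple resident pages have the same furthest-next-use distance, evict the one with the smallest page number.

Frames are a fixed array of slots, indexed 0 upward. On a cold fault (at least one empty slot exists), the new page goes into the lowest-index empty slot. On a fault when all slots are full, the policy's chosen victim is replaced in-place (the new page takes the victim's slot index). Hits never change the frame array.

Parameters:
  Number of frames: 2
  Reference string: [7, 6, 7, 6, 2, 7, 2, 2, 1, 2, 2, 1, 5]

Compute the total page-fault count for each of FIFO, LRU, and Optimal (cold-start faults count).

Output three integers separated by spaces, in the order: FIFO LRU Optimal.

Answer: 7 6 5

Derivation:
--- FIFO ---
  step 0: ref 7 -> FAULT, frames=[7,-] (faults so far: 1)
  step 1: ref 6 -> FAULT, frames=[7,6] (faults so far: 2)
  step 2: ref 7 -> HIT, frames=[7,6] (faults so far: 2)
  step 3: ref 6 -> HIT, frames=[7,6] (faults so far: 2)
  step 4: ref 2 -> FAULT, evict 7, frames=[2,6] (faults so far: 3)
  step 5: ref 7 -> FAULT, evict 6, frames=[2,7] (faults so far: 4)
  step 6: ref 2 -> HIT, frames=[2,7] (faults so far: 4)
  step 7: ref 2 -> HIT, frames=[2,7] (faults so far: 4)
  step 8: ref 1 -> FAULT, evict 2, frames=[1,7] (faults so far: 5)
  step 9: ref 2 -> FAULT, evict 7, frames=[1,2] (faults so far: 6)
  step 10: ref 2 -> HIT, frames=[1,2] (faults so far: 6)
  step 11: ref 1 -> HIT, frames=[1,2] (faults so far: 6)
  step 12: ref 5 -> FAULT, evict 1, frames=[5,2] (faults so far: 7)
  FIFO total faults: 7
--- LRU ---
  step 0: ref 7 -> FAULT, frames=[7,-] (faults so far: 1)
  step 1: ref 6 -> FAULT, frames=[7,6] (faults so far: 2)
  step 2: ref 7 -> HIT, frames=[7,6] (faults so far: 2)
  step 3: ref 6 -> HIT, frames=[7,6] (faults so far: 2)
  step 4: ref 2 -> FAULT, evict 7, frames=[2,6] (faults so far: 3)
  step 5: ref 7 -> FAULT, evict 6, frames=[2,7] (faults so far: 4)
  step 6: ref 2 -> HIT, frames=[2,7] (faults so far: 4)
  step 7: ref 2 -> HIT, frames=[2,7] (faults so far: 4)
  step 8: ref 1 -> FAULT, evict 7, frames=[2,1] (faults so far: 5)
  step 9: ref 2 -> HIT, frames=[2,1] (faults so far: 5)
  step 10: ref 2 -> HIT, frames=[2,1] (faults so far: 5)
  step 11: ref 1 -> HIT, frames=[2,1] (faults so far: 5)
  step 12: ref 5 -> FAULT, evict 2, frames=[5,1] (faults so far: 6)
  LRU total faults: 6
--- Optimal ---
  step 0: ref 7 -> FAULT, frames=[7,-] (faults so far: 1)
  step 1: ref 6 -> FAULT, frames=[7,6] (faults so far: 2)
  step 2: ref 7 -> HIT, frames=[7,6] (faults so far: 2)
  step 3: ref 6 -> HIT, frames=[7,6] (faults so far: 2)
  step 4: ref 2 -> FAULT, evict 6, frames=[7,2] (faults so far: 3)
  step 5: ref 7 -> HIT, frames=[7,2] (faults so far: 3)
  step 6: ref 2 -> HIT, frames=[7,2] (faults so far: 3)
  step 7: ref 2 -> HIT, frames=[7,2] (faults so far: 3)
  step 8: ref 1 -> FAULT, evict 7, frames=[1,2] (faults so far: 4)
  step 9: ref 2 -> HIT, frames=[1,2] (faults so far: 4)
  step 10: ref 2 -> HIT, frames=[1,2] (faults so far: 4)
  step 11: ref 1 -> HIT, frames=[1,2] (faults so far: 4)
  step 12: ref 5 -> FAULT, evict 1, frames=[5,2] (faults so far: 5)
  Optimal total faults: 5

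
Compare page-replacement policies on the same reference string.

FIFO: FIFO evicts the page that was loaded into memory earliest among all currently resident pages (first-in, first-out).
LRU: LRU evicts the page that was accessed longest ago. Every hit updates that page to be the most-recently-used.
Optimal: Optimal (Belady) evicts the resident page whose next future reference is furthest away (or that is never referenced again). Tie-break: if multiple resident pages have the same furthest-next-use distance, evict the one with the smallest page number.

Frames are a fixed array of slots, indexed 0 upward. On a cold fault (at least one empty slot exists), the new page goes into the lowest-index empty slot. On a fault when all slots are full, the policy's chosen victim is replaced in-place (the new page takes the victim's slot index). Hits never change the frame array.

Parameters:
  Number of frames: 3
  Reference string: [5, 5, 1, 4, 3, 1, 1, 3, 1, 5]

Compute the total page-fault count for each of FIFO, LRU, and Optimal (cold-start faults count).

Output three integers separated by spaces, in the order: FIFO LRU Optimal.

Answer: 5 5 4

Derivation:
--- FIFO ---
  step 0: ref 5 -> FAULT, frames=[5,-,-] (faults so far: 1)
  step 1: ref 5 -> HIT, frames=[5,-,-] (faults so far: 1)
  step 2: ref 1 -> FAULT, frames=[5,1,-] (faults so far: 2)
  step 3: ref 4 -> FAULT, frames=[5,1,4] (faults so far: 3)
  step 4: ref 3 -> FAULT, evict 5, frames=[3,1,4] (faults so far: 4)
  step 5: ref 1 -> HIT, frames=[3,1,4] (faults so far: 4)
  step 6: ref 1 -> HIT, frames=[3,1,4] (faults so far: 4)
  step 7: ref 3 -> HIT, frames=[3,1,4] (faults so far: 4)
  step 8: ref 1 -> HIT, frames=[3,1,4] (faults so far: 4)
  step 9: ref 5 -> FAULT, evict 1, frames=[3,5,4] (faults so far: 5)
  FIFO total faults: 5
--- LRU ---
  step 0: ref 5 -> FAULT, frames=[5,-,-] (faults so far: 1)
  step 1: ref 5 -> HIT, frames=[5,-,-] (faults so far: 1)
  step 2: ref 1 -> FAULT, frames=[5,1,-] (faults so far: 2)
  step 3: ref 4 -> FAULT, frames=[5,1,4] (faults so far: 3)
  step 4: ref 3 -> FAULT, evict 5, frames=[3,1,4] (faults so far: 4)
  step 5: ref 1 -> HIT, frames=[3,1,4] (faults so far: 4)
  step 6: ref 1 -> HIT, frames=[3,1,4] (faults so far: 4)
  step 7: ref 3 -> HIT, frames=[3,1,4] (faults so far: 4)
  step 8: ref 1 -> HIT, frames=[3,1,4] (faults so far: 4)
  step 9: ref 5 -> FAULT, evict 4, frames=[3,1,5] (faults so far: 5)
  LRU total faults: 5
--- Optimal ---
  step 0: ref 5 -> FAULT, frames=[5,-,-] (faults so far: 1)
  step 1: ref 5 -> HIT, frames=[5,-,-] (faults so far: 1)
  step 2: ref 1 -> FAULT, frames=[5,1,-] (faults so far: 2)
  step 3: ref 4 -> FAULT, frames=[5,1,4] (faults so far: 3)
  step 4: ref 3 -> FAULT, evict 4, frames=[5,1,3] (faults so far: 4)
  step 5: ref 1 -> HIT, frames=[5,1,3] (faults so far: 4)
  step 6: ref 1 -> HIT, frames=[5,1,3] (faults so far: 4)
  step 7: ref 3 -> HIT, frames=[5,1,3] (faults so far: 4)
  step 8: ref 1 -> HIT, frames=[5,1,3] (faults so far: 4)
  step 9: ref 5 -> HIT, frames=[5,1,3] (faults so far: 4)
  Optimal total faults: 4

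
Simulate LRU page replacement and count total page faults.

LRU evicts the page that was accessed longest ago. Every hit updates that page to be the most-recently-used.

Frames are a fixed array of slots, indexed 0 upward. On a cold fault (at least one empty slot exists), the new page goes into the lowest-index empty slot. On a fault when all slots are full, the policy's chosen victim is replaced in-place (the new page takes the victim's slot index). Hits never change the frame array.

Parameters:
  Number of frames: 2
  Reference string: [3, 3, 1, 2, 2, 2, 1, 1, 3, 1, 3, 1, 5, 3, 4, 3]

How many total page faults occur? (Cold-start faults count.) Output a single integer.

Answer: 7

Derivation:
Step 0: ref 3 → FAULT, frames=[3,-]
Step 1: ref 3 → HIT, frames=[3,-]
Step 2: ref 1 → FAULT, frames=[3,1]
Step 3: ref 2 → FAULT (evict 3), frames=[2,1]
Step 4: ref 2 → HIT, frames=[2,1]
Step 5: ref 2 → HIT, frames=[2,1]
Step 6: ref 1 → HIT, frames=[2,1]
Step 7: ref 1 → HIT, frames=[2,1]
Step 8: ref 3 → FAULT (evict 2), frames=[3,1]
Step 9: ref 1 → HIT, frames=[3,1]
Step 10: ref 3 → HIT, frames=[3,1]
Step 11: ref 1 → HIT, frames=[3,1]
Step 12: ref 5 → FAULT (evict 3), frames=[5,1]
Step 13: ref 3 → FAULT (evict 1), frames=[5,3]
Step 14: ref 4 → FAULT (evict 5), frames=[4,3]
Step 15: ref 3 → HIT, frames=[4,3]
Total faults: 7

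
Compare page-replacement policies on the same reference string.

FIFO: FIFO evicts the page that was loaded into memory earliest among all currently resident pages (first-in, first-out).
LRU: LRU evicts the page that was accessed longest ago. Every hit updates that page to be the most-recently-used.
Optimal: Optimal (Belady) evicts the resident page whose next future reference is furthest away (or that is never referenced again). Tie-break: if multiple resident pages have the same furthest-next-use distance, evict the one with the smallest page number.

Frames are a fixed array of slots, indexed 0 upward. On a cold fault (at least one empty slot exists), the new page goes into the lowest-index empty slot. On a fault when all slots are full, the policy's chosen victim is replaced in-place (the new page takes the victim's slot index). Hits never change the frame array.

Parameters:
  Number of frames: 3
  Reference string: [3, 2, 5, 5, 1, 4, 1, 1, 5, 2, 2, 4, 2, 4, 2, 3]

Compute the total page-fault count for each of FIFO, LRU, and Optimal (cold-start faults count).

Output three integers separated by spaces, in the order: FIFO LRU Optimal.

Answer: 7 8 7

Derivation:
--- FIFO ---
  step 0: ref 3 -> FAULT, frames=[3,-,-] (faults so far: 1)
  step 1: ref 2 -> FAULT, frames=[3,2,-] (faults so far: 2)
  step 2: ref 5 -> FAULT, frames=[3,2,5] (faults so far: 3)
  step 3: ref 5 -> HIT, frames=[3,2,5] (faults so far: 3)
  step 4: ref 1 -> FAULT, evict 3, frames=[1,2,5] (faults so far: 4)
  step 5: ref 4 -> FAULT, evict 2, frames=[1,4,5] (faults so far: 5)
  step 6: ref 1 -> HIT, frames=[1,4,5] (faults so far: 5)
  step 7: ref 1 -> HIT, frames=[1,4,5] (faults so far: 5)
  step 8: ref 5 -> HIT, frames=[1,4,5] (faults so far: 5)
  step 9: ref 2 -> FAULT, evict 5, frames=[1,4,2] (faults so far: 6)
  step 10: ref 2 -> HIT, frames=[1,4,2] (faults so far: 6)
  step 11: ref 4 -> HIT, frames=[1,4,2] (faults so far: 6)
  step 12: ref 2 -> HIT, frames=[1,4,2] (faults so far: 6)
  step 13: ref 4 -> HIT, frames=[1,4,2] (faults so far: 6)
  step 14: ref 2 -> HIT, frames=[1,4,2] (faults so far: 6)
  step 15: ref 3 -> FAULT, evict 1, frames=[3,4,2] (faults so far: 7)
  FIFO total faults: 7
--- LRU ---
  step 0: ref 3 -> FAULT, frames=[3,-,-] (faults so far: 1)
  step 1: ref 2 -> FAULT, frames=[3,2,-] (faults so far: 2)
  step 2: ref 5 -> FAULT, frames=[3,2,5] (faults so far: 3)
  step 3: ref 5 -> HIT, frames=[3,2,5] (faults so far: 3)
  step 4: ref 1 -> FAULT, evict 3, frames=[1,2,5] (faults so far: 4)
  step 5: ref 4 -> FAULT, evict 2, frames=[1,4,5] (faults so far: 5)
  step 6: ref 1 -> HIT, frames=[1,4,5] (faults so far: 5)
  step 7: ref 1 -> HIT, frames=[1,4,5] (faults so far: 5)
  step 8: ref 5 -> HIT, frames=[1,4,5] (faults so far: 5)
  step 9: ref 2 -> FAULT, evict 4, frames=[1,2,5] (faults so far: 6)
  step 10: ref 2 -> HIT, frames=[1,2,5] (faults so far: 6)
  step 11: ref 4 -> FAULT, evict 1, frames=[4,2,5] (faults so far: 7)
  step 12: ref 2 -> HIT, frames=[4,2,5] (faults so far: 7)
  step 13: ref 4 -> HIT, frames=[4,2,5] (faults so far: 7)
  step 14: ref 2 -> HIT, frames=[4,2,5] (faults so far: 7)
  step 15: ref 3 -> FAULT, evict 5, frames=[4,2,3] (faults so far: 8)
  LRU total faults: 8
--- Optimal ---
  step 0: ref 3 -> FAULT, frames=[3,-,-] (faults so far: 1)
  step 1: ref 2 -> FAULT, frames=[3,2,-] (faults so far: 2)
  step 2: ref 5 -> FAULT, frames=[3,2,5] (faults so far: 3)
  step 3: ref 5 -> HIT, frames=[3,2,5] (faults so far: 3)
  step 4: ref 1 -> FAULT, evict 3, frames=[1,2,5] (faults so far: 4)
  step 5: ref 4 -> FAULT, evict 2, frames=[1,4,5] (faults so far: 5)
  step 6: ref 1 -> HIT, frames=[1,4,5] (faults so far: 5)
  step 7: ref 1 -> HIT, frames=[1,4,5] (faults so far: 5)
  step 8: ref 5 -> HIT, frames=[1,4,5] (faults so far: 5)
  step 9: ref 2 -> FAULT, evict 1, frames=[2,4,5] (faults so far: 6)
  step 10: ref 2 -> HIT, frames=[2,4,5] (faults so far: 6)
  step 11: ref 4 -> HIT, frames=[2,4,5] (faults so far: 6)
  step 12: ref 2 -> HIT, frames=[2,4,5] (faults so far: 6)
  step 13: ref 4 -> HIT, frames=[2,4,5] (faults so far: 6)
  step 14: ref 2 -> HIT, frames=[2,4,5] (faults so far: 6)
  step 15: ref 3 -> FAULT, evict 2, frames=[3,4,5] (faults so far: 7)
  Optimal total faults: 7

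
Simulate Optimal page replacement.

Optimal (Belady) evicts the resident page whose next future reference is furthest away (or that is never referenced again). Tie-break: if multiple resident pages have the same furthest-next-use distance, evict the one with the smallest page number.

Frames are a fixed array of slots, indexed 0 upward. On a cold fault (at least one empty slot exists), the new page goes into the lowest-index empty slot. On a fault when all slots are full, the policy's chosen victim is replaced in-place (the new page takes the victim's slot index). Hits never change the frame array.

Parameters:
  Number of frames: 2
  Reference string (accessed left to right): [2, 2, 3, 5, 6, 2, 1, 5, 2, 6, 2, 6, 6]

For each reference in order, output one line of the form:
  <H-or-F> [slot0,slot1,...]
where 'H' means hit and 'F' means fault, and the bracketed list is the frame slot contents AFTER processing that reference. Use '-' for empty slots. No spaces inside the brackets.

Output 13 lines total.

F [2,-]
H [2,-]
F [2,3]
F [2,5]
F [2,6]
H [2,6]
F [2,1]
F [2,5]
H [2,5]
F [2,6]
H [2,6]
H [2,6]
H [2,6]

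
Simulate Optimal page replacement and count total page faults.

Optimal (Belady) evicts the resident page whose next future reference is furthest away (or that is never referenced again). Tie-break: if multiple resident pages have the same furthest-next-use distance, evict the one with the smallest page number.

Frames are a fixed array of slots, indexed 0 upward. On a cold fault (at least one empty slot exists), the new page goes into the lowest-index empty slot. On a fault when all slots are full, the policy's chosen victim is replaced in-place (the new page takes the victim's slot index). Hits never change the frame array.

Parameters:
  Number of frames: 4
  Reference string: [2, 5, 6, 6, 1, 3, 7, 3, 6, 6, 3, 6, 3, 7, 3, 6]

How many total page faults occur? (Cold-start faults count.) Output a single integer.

Answer: 6

Derivation:
Step 0: ref 2 → FAULT, frames=[2,-,-,-]
Step 1: ref 5 → FAULT, frames=[2,5,-,-]
Step 2: ref 6 → FAULT, frames=[2,5,6,-]
Step 3: ref 6 → HIT, frames=[2,5,6,-]
Step 4: ref 1 → FAULT, frames=[2,5,6,1]
Step 5: ref 3 → FAULT (evict 1), frames=[2,5,6,3]
Step 6: ref 7 → FAULT (evict 2), frames=[7,5,6,3]
Step 7: ref 3 → HIT, frames=[7,5,6,3]
Step 8: ref 6 → HIT, frames=[7,5,6,3]
Step 9: ref 6 → HIT, frames=[7,5,6,3]
Step 10: ref 3 → HIT, frames=[7,5,6,3]
Step 11: ref 6 → HIT, frames=[7,5,6,3]
Step 12: ref 3 → HIT, frames=[7,5,6,3]
Step 13: ref 7 → HIT, frames=[7,5,6,3]
Step 14: ref 3 → HIT, frames=[7,5,6,3]
Step 15: ref 6 → HIT, frames=[7,5,6,3]
Total faults: 6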